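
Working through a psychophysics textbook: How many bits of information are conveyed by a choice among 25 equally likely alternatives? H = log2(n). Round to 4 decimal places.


H = log2(n)
H = log2(25)
= 4.6439


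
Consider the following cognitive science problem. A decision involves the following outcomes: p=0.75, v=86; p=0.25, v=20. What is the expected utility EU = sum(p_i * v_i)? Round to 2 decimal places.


EU = sum(p_i * v_i)
0.75 * 86 = 64.5
0.25 * 20 = 5.0
EU = 64.5 + 5.0
= 69.50


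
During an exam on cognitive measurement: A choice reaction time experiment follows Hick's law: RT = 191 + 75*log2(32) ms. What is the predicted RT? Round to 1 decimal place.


RT = 191 + 75 * log2(32)
log2(32) = 5.0
RT = 191 + 75 * 5.0
= 191 + 375.0
= 566.0 ms


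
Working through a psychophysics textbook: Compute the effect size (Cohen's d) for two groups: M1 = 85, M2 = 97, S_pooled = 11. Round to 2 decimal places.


Cohen's d = (M1 - M2) / S_pooled
= (85 - 97) / 11
= -12 / 11
= -1.09


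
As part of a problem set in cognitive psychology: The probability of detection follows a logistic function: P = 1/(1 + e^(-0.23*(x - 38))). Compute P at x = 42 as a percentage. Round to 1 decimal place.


P(x) = 1/(1 + e^(-0.23*(42 - 38)))
Exponent = -0.23 * 4 = -0.92
e^(-0.92) = 0.398519
P = 1/(1 + 0.398519) = 0.715042
Percentage = 71.5


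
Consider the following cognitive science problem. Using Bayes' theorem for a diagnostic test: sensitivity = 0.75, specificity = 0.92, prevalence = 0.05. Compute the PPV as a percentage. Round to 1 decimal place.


PPV = (sens * prev) / (sens * prev + (1-spec) * (1-prev))
Numerator = 0.75 * 0.05 = 0.0375
P(positive and no disease) = (1 - spec) * (1 - prev) = (1 - 0.92) * (1 - 0.05) = 0.076
Denominator = 0.0375 + 0.076 = 0.1135
PPV = 0.0375 / 0.1135 = 0.330396
As percentage = 33.0


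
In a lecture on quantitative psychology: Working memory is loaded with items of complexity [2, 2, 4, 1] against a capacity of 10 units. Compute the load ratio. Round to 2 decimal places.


Total complexity = 2 + 2 + 4 + 1 = 9
Load = total / capacity = 9 / 10
= 0.90


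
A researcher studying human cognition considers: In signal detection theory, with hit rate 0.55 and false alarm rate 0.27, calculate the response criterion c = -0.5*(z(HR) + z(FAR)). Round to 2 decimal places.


c = -0.5 * (z(HR) + z(FAR))
z(0.55) = 0.1257
z(0.27) = -0.6128
c = -0.5 * (0.1257 + -0.6128)
= -0.5 * -0.4871
= 0.24


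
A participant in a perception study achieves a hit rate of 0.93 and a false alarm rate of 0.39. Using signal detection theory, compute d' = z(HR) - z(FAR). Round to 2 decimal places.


d' = z(HR) - z(FAR)
z(0.93) = 1.4758
z(0.39) = -0.2793
d' = 1.4758 - -0.2793
= 1.76


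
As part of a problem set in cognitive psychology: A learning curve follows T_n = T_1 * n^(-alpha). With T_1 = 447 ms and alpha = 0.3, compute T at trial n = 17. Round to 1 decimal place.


T_n = 447 * 17^(-0.3)
17^(-0.3) = 0.42743
T_n = 447 * 0.42743
= 191.1 ms


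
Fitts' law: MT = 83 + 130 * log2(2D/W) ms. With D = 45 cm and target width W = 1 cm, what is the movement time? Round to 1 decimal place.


MT = 83 + 130 * log2(2*45/1)
2D/W = 90.0
log2(90.0) = 6.4919
MT = 83 + 130 * 6.4919
= 926.9 ms


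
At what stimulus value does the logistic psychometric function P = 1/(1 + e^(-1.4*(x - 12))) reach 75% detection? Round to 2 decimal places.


At P = 0.75: 0.75 = 1/(1 + e^(-k*(x-x0)))
Solving: e^(-k*(x-x0)) = 1/3
x = x0 + ln(3)/k
ln(3) = 1.0986
x = 12 + 1.0986/1.4
= 12 + 0.7847
= 12.78


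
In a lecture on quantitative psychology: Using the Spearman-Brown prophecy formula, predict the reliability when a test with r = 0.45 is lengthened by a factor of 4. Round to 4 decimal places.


r_new = n*r / (1 + (n-1)*r)
Numerator = 4 * 0.45 = 1.8
Denominator = 1 + 3 * 0.45 = 2.35
r_new = 1.8 / 2.35
= 0.7660


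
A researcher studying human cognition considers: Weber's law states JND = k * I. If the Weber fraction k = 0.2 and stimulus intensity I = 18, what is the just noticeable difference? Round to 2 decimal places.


JND = k * I
JND = 0.2 * 18
= 3.60


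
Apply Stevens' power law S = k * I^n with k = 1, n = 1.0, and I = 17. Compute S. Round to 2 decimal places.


S = 1 * 17^1.0
17^1.0 = 17.0
S = 1 * 17.0
= 17.00


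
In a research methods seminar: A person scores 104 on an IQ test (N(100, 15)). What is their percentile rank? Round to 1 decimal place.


z = (IQ - mean) / SD
z = (104 - 100) / 15 = 0.2667
Percentile = Phi(0.2667) * 100
Phi(0.2667) = 0.60515
= 60.5


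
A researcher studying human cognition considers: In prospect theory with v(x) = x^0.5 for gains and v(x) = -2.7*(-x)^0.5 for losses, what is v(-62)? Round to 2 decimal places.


Since x = -62 < 0, use v(x) = -lambda*(-x)^alpha
(-x) = 62
62^0.5 = 7.874
v(-62) = -2.7 * 7.874
= -21.26


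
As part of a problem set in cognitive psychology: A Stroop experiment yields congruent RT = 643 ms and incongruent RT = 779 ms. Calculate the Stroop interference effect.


Stroop effect = RT(incongruent) - RT(congruent)
= 779 - 643
= 136 ms


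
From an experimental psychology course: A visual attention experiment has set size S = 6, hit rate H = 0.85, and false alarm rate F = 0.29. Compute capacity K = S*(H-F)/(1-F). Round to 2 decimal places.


K = S * (H - F) / (1 - F)
H - F = 0.56
1 - F = 0.71
K = 6 * 0.56 / 0.71
= 4.73


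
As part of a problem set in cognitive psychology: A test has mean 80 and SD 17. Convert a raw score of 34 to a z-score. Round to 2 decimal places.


z = (X - mu) / sigma
= (34 - 80) / 17
= -46 / 17
= -2.71


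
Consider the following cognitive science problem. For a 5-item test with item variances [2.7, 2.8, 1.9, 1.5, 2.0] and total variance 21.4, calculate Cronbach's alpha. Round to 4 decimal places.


alpha = (k/(k-1)) * (1 - sum(s_i^2)/s_total^2)
sum(item variances) = 10.9
k/(k-1) = 5/4 = 1.25
1 - 10.9/21.4 = 1 - 0.509346 = 0.490654
alpha = 1.25 * 0.490654
= 0.6133


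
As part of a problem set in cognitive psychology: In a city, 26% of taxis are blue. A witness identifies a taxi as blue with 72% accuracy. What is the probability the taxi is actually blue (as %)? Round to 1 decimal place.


P(blue | says blue) = P(says blue | blue)*P(blue) / [P(says blue | blue)*P(blue) + P(says blue | not blue)*P(not blue)]
Numerator = 0.72 * 0.26 = 0.1872
False identification = 0.28 * 0.74 = 0.2072
P = 0.1872 / (0.1872 + 0.2072)
= 0.1872 / 0.3944
As percentage = 47.5


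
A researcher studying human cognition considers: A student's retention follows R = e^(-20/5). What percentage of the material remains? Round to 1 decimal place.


R = e^(-t/S)
-t/S = -20/5 = -4.0
R = e^(-4.0) = 0.018316
Percentage = 0.018316 * 100
= 1.8


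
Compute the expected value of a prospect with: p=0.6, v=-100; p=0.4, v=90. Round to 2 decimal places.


EU = sum(p_i * v_i)
0.6 * -100 = -60.0
0.4 * 90 = 36.0
EU = -60.0 + 36.0
= -24.00


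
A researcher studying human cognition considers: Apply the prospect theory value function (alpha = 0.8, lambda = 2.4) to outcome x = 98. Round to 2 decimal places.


Since x = 98 >= 0, use v(x) = x^0.8
98^0.8 = 39.1725
v(98) = 39.17


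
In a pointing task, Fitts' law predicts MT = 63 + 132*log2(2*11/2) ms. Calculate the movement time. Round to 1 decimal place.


MT = 63 + 132 * log2(2*11/2)
2D/W = 11.0
log2(11.0) = 3.4594
MT = 63 + 132 * 3.4594
= 519.6 ms


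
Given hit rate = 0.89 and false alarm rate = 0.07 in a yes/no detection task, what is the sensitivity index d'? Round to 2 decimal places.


d' = z(HR) - z(FAR)
z(0.89) = 1.2265
z(0.07) = -1.4758
d' = 1.2265 - -1.4758
= 2.70


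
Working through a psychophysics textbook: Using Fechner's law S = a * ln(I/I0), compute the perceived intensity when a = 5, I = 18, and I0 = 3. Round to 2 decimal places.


S = 5 * ln(18/3)
I/I0 = 6.0
ln(6.0) = 1.7918
S = 5 * 1.7918
= 8.96


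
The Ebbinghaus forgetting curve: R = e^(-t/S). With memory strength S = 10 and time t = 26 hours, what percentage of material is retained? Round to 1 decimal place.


R = e^(-t/S)
-t/S = -26/10 = -2.6
R = e^(-2.6) = 0.074274
Percentage = 0.074274 * 100
= 7.4


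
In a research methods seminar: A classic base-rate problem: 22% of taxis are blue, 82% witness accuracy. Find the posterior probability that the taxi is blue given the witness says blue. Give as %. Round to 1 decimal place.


P(blue | says blue) = P(says blue | blue)*P(blue) / [P(says blue | blue)*P(blue) + P(says blue | not blue)*P(not blue)]
Numerator = 0.82 * 0.22 = 0.1804
False identification = 0.18 * 0.78 = 0.1404
P = 0.1804 / (0.1804 + 0.1404)
= 0.1804 / 0.3208
As percentage = 56.2


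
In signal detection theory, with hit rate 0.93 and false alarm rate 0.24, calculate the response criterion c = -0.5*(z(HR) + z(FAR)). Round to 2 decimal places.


c = -0.5 * (z(HR) + z(FAR))
z(0.93) = 1.4758
z(0.24) = -0.7063
c = -0.5 * (1.4758 + -0.7063)
= -0.5 * 0.7695
= -0.38


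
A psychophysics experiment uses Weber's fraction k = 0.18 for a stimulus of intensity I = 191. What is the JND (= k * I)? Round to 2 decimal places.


JND = k * I
JND = 0.18 * 191
= 34.38


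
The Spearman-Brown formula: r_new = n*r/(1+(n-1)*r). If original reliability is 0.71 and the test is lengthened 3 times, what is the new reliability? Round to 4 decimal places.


r_new = n*r / (1 + (n-1)*r)
Numerator = 3 * 0.71 = 2.13
Denominator = 1 + 2 * 0.71 = 2.42
r_new = 2.13 / 2.42
= 0.8802


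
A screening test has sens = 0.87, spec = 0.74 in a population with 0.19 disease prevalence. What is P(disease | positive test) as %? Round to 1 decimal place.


PPV = (sens * prev) / (sens * prev + (1-spec) * (1-prev))
Numerator = 0.87 * 0.19 = 0.1653
P(positive and no disease) = (1 - spec) * (1 - prev) = (1 - 0.74) * (1 - 0.19) = 0.2106
Denominator = 0.1653 + 0.2106 = 0.3759
PPV = 0.1653 / 0.3759 = 0.439745
As percentage = 44.0


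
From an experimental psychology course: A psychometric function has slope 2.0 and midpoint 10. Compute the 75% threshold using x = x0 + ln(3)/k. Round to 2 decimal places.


At P = 0.75: 0.75 = 1/(1 + e^(-k*(x-x0)))
Solving: e^(-k*(x-x0)) = 1/3
x = x0 + ln(3)/k
ln(3) = 1.0986
x = 10 + 1.0986/2.0
= 10 + 0.5493
= 10.55


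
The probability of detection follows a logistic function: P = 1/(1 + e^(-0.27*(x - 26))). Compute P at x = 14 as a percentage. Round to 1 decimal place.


P(x) = 1/(1 + e^(-0.27*(14 - 26)))
Exponent = -0.27 * -12 = 3.24
e^(3.24) = 25.533722
P = 1/(1 + 25.533722) = 0.037688
Percentage = 3.8


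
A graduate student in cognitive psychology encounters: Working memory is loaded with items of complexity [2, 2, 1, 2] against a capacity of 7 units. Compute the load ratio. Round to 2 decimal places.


Total complexity = 2 + 2 + 1 + 2 = 7
Load = total / capacity = 7 / 7
= 1.00


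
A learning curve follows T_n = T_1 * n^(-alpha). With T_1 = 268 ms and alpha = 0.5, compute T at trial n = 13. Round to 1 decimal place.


T_n = 268 * 13^(-0.5)
13^(-0.5) = 0.27735
T_n = 268 * 0.27735
= 74.3 ms


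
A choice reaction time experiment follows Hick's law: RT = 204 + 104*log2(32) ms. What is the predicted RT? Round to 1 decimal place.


RT = 204 + 104 * log2(32)
log2(32) = 5.0
RT = 204 + 104 * 5.0
= 204 + 520.0
= 724.0 ms


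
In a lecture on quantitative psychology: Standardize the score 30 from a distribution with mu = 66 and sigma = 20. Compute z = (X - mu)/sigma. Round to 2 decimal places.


z = (X - mu) / sigma
= (30 - 66) / 20
= -36 / 20
= -1.80


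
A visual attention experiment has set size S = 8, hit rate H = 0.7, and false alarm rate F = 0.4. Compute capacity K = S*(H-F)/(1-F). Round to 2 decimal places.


K = S * (H - F) / (1 - F)
H - F = 0.3
1 - F = 0.6
K = 8 * 0.3 / 0.6
= 4.00


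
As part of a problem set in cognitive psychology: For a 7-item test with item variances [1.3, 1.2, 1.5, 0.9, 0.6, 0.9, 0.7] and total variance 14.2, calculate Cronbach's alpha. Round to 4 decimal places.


alpha = (k/(k-1)) * (1 - sum(s_i^2)/s_total^2)
sum(item variances) = 7.1
k/(k-1) = 7/6 = 1.166667
1 - 7.1/14.2 = 1 - 0.5 = 0.5
alpha = 1.166667 * 0.5
= 0.5833


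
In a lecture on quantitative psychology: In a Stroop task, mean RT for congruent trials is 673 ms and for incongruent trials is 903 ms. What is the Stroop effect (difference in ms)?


Stroop effect = RT(incongruent) - RT(congruent)
= 903 - 673
= 230 ms


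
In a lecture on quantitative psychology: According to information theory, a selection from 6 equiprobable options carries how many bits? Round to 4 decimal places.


H = log2(n)
H = log2(6)
= 2.5850


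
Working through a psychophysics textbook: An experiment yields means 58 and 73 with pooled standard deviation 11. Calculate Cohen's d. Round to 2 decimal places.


Cohen's d = (M1 - M2) / S_pooled
= (58 - 73) / 11
= -15 / 11
= -1.36


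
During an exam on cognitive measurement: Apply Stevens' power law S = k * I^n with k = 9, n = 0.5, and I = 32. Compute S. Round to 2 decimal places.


S = 9 * 32^0.5
32^0.5 = 5.6569
S = 9 * 5.6569
= 50.91


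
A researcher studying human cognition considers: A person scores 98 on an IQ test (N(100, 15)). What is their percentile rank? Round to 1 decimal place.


z = (IQ - mean) / SD
z = (98 - 100) / 15 = -0.1333
Percentile = Phi(-0.1333) * 100
Phi(-0.1333) = 0.446978
= 44.7


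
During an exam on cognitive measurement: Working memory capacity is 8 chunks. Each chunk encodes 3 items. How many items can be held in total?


Total items = chunks * items_per_chunk
= 8 * 3
= 24


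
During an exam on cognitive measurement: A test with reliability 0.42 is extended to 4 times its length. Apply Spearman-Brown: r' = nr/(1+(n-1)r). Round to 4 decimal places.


r_new = n*r / (1 + (n-1)*r)
Numerator = 4 * 0.42 = 1.68
Denominator = 1 + 3 * 0.42 = 2.26
r_new = 1.68 / 2.26
= 0.7434


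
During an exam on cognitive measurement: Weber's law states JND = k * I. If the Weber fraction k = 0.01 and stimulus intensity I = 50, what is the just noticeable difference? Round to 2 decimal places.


JND = k * I
JND = 0.01 * 50
= 0.50


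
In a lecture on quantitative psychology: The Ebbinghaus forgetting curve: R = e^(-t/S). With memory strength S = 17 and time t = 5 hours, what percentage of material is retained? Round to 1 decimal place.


R = e^(-t/S)
-t/S = -5/17 = -0.294118
R = e^(-0.294118) = 0.745189
Percentage = 0.745189 * 100
= 74.5


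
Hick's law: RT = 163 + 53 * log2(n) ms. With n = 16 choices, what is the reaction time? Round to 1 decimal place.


RT = 163 + 53 * log2(16)
log2(16) = 4.0
RT = 163 + 53 * 4.0
= 163 + 212.0
= 375.0 ms


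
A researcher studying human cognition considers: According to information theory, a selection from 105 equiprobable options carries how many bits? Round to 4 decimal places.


H = log2(n)
H = log2(105)
= 6.7142


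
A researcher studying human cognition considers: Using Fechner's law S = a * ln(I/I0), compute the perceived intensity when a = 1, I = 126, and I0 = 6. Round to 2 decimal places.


S = 1 * ln(126/6)
I/I0 = 21.0
ln(21.0) = 3.0445
S = 1 * 3.0445
= 3.04


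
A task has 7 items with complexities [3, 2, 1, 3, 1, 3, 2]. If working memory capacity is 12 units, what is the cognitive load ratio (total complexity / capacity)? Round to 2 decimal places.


Total complexity = 3 + 2 + 1 + 3 + 1 + 3 + 2 = 15
Load = total / capacity = 15 / 12
= 1.25


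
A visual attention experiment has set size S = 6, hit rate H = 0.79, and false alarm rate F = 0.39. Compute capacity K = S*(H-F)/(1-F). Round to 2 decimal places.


K = S * (H - F) / (1 - F)
H - F = 0.4
1 - F = 0.61
K = 6 * 0.4 / 0.61
= 3.93


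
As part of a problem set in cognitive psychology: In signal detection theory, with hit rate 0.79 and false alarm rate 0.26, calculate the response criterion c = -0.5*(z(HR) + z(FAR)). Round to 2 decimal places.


c = -0.5 * (z(HR) + z(FAR))
z(0.79) = 0.8064
z(0.26) = -0.6433
c = -0.5 * (0.8064 + -0.6433)
= -0.5 * 0.1631
= -0.08


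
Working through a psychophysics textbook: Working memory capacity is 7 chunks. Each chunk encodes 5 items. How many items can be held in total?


Total items = chunks * items_per_chunk
= 7 * 5
= 35


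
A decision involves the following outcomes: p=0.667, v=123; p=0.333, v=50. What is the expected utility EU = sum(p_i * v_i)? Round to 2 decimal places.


EU = sum(p_i * v_i)
0.667 * 123 = 82.041
0.333 * 50 = 16.65
EU = 82.041 + 16.65
= 98.69


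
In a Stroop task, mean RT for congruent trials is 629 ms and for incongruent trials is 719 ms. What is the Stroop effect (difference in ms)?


Stroop effect = RT(incongruent) - RT(congruent)
= 719 - 629
= 90 ms


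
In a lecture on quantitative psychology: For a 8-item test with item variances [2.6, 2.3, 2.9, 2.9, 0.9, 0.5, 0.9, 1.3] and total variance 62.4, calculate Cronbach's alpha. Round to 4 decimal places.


alpha = (k/(k-1)) * (1 - sum(s_i^2)/s_total^2)
sum(item variances) = 14.3
k/(k-1) = 8/7 = 1.142857
1 - 14.3/62.4 = 1 - 0.229167 = 0.770833
alpha = 1.142857 * 0.770833
= 0.8810


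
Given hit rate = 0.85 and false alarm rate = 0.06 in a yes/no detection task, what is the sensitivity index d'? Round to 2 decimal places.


d' = z(HR) - z(FAR)
z(0.85) = 1.0364
z(0.06) = -1.5548
d' = 1.0364 - -1.5548
= 2.59


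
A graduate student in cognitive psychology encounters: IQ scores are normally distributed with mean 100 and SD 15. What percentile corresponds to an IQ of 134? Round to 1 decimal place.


z = (IQ - mean) / SD
z = (134 - 100) / 15 = 2.2667
Percentile = Phi(2.2667) * 100
Phi(2.2667) = 0.988296
= 98.8


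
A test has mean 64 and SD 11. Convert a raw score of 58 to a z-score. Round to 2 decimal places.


z = (X - mu) / sigma
= (58 - 64) / 11
= -6 / 11
= -0.55


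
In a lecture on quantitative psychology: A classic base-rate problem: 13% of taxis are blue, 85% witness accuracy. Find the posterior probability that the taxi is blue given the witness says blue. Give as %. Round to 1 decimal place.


P(blue | says blue) = P(says blue | blue)*P(blue) / [P(says blue | blue)*P(blue) + P(says blue | not blue)*P(not blue)]
Numerator = 0.85 * 0.13 = 0.1105
False identification = 0.15 * 0.87 = 0.1305
P = 0.1105 / (0.1105 + 0.1305)
= 0.1105 / 0.241
As percentage = 45.9


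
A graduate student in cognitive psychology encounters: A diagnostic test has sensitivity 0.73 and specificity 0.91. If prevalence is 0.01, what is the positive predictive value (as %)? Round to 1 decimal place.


PPV = (sens * prev) / (sens * prev + (1-spec) * (1-prev))
Numerator = 0.73 * 0.01 = 0.0073
P(positive and no disease) = (1 - spec) * (1 - prev) = (1 - 0.91) * (1 - 0.01) = 0.0891
Denominator = 0.0073 + 0.0891 = 0.0964
PPV = 0.0073 / 0.0964 = 0.075726
As percentage = 7.6


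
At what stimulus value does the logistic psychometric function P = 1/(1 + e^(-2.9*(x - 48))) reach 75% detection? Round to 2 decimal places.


At P = 0.75: 0.75 = 1/(1 + e^(-k*(x-x0)))
Solving: e^(-k*(x-x0)) = 1/3
x = x0 + ln(3)/k
ln(3) = 1.0986
x = 48 + 1.0986/2.9
= 48 + 0.3788
= 48.38


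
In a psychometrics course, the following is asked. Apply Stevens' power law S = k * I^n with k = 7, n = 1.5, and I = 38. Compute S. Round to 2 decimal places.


S = 7 * 38^1.5
38^1.5 = 234.2477
S = 7 * 234.2477
= 1639.73


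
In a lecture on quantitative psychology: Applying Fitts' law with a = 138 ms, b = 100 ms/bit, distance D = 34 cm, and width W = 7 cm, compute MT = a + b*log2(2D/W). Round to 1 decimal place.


MT = 138 + 100 * log2(2*34/7)
2D/W = 9.714286
log2(9.714286) = 3.2801
MT = 138 + 100 * 3.2801
= 466.0 ms


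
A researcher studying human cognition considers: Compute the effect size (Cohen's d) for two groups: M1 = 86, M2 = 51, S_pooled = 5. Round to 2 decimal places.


Cohen's d = (M1 - M2) / S_pooled
= (86 - 51) / 5
= 35 / 5
= 7.00


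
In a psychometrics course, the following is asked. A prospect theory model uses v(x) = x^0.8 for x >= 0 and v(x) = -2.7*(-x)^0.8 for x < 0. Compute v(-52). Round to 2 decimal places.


Since x = -52 < 0, use v(x) = -lambda*(-x)^alpha
(-x) = 52
52^0.8 = 23.5941
v(-52) = -2.7 * 23.5941
= -63.70


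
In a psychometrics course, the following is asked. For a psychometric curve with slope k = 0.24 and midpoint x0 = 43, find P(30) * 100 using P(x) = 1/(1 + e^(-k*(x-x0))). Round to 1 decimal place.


P(x) = 1/(1 + e^(-0.24*(30 - 43)))
Exponent = -0.24 * -13 = 3.12
e^(3.12) = 22.64638
P = 1/(1 + 22.64638) = 0.04229
Percentage = 4.2


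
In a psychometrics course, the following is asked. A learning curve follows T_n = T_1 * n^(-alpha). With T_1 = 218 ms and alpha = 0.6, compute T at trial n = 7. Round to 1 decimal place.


T_n = 218 * 7^(-0.6)
7^(-0.6) = 0.311129
T_n = 218 * 0.311129
= 67.8 ms


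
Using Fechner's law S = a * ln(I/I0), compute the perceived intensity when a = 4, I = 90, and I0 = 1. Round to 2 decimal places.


S = 4 * ln(90/1)
I/I0 = 90.0
ln(90.0) = 4.4998
S = 4 * 4.4998
= 18.00


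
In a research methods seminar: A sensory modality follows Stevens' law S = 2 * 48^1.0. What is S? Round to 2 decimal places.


S = 2 * 48^1.0
48^1.0 = 48.0
S = 2 * 48.0
= 96.00


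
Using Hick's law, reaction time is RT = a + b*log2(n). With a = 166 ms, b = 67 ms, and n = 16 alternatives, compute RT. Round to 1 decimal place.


RT = 166 + 67 * log2(16)
log2(16) = 4.0
RT = 166 + 67 * 4.0
= 166 + 268.0
= 434.0 ms


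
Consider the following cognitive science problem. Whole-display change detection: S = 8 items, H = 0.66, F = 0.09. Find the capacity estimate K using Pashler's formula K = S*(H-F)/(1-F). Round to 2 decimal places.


K = S * (H - F) / (1 - F)
H - F = 0.57
1 - F = 0.91
K = 8 * 0.57 / 0.91
= 5.01


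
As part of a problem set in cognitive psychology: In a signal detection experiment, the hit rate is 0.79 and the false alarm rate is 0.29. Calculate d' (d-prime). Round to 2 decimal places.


d' = z(HR) - z(FAR)
z(0.79) = 0.8064
z(0.29) = -0.5534
d' = 0.8064 - -0.5534
= 1.36


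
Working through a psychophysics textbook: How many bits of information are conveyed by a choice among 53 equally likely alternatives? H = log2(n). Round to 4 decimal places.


H = log2(n)
H = log2(53)
= 5.7279


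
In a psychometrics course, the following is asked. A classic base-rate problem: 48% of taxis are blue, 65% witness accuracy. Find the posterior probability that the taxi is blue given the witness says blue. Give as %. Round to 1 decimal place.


P(blue | says blue) = P(says blue | blue)*P(blue) / [P(says blue | blue)*P(blue) + P(says blue | not blue)*P(not blue)]
Numerator = 0.65 * 0.48 = 0.312
False identification = 0.35 * 0.52 = 0.182
P = 0.312 / (0.312 + 0.182)
= 0.312 / 0.494
As percentage = 63.2


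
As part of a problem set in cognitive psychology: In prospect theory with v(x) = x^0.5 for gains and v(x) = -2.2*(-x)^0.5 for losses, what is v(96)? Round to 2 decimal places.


Since x = 96 >= 0, use v(x) = x^0.5
96^0.5 = 9.798
v(96) = 9.80


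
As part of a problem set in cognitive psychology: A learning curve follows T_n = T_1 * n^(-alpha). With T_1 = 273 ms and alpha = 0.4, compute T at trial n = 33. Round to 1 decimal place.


T_n = 273 * 33^(-0.4)
33^(-0.4) = 0.246942
T_n = 273 * 0.246942
= 67.4 ms


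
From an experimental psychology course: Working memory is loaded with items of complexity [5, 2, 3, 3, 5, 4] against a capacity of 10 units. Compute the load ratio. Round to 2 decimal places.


Total complexity = 5 + 2 + 3 + 3 + 5 + 4 = 22
Load = total / capacity = 22 / 10
= 2.20


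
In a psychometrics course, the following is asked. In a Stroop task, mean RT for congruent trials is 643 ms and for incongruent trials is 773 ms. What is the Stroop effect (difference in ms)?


Stroop effect = RT(incongruent) - RT(congruent)
= 773 - 643
= 130 ms


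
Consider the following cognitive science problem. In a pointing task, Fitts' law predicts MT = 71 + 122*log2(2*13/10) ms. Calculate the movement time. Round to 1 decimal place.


MT = 71 + 122 * log2(2*13/10)
2D/W = 2.6
log2(2.6) = 1.3785
MT = 71 + 122 * 1.3785
= 239.2 ms


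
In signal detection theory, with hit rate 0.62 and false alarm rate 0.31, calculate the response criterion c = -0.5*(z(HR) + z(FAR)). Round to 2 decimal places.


c = -0.5 * (z(HR) + z(FAR))
z(0.62) = 0.3055
z(0.31) = -0.4959
c = -0.5 * (0.3055 + -0.4959)
= -0.5 * -0.1904
= 0.10


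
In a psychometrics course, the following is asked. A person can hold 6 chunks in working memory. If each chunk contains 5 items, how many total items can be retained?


Total items = chunks * items_per_chunk
= 6 * 5
= 30


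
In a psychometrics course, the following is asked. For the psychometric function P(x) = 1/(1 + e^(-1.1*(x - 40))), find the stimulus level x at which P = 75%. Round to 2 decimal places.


At P = 0.75: 0.75 = 1/(1 + e^(-k*(x-x0)))
Solving: e^(-k*(x-x0)) = 1/3
x = x0 + ln(3)/k
ln(3) = 1.0986
x = 40 + 1.0986/1.1
= 40 + 0.9987
= 41.00


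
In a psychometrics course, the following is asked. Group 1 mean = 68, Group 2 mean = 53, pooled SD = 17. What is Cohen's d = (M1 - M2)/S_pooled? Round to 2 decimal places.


Cohen's d = (M1 - M2) / S_pooled
= (68 - 53) / 17
= 15 / 17
= 0.88


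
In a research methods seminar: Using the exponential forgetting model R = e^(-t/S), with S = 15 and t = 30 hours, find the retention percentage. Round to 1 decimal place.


R = e^(-t/S)
-t/S = -30/15 = -2.0
R = e^(-2.0) = 0.135335
Percentage = 0.135335 * 100
= 13.5


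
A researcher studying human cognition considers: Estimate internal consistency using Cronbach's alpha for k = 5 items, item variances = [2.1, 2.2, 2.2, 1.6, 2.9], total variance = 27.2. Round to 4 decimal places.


alpha = (k/(k-1)) * (1 - sum(s_i^2)/s_total^2)
sum(item variances) = 11.0
k/(k-1) = 5/4 = 1.25
1 - 11.0/27.2 = 1 - 0.404412 = 0.595588
alpha = 1.25 * 0.595588
= 0.7445


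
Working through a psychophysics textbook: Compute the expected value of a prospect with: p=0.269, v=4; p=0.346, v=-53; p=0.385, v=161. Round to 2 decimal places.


EU = sum(p_i * v_i)
0.269 * 4 = 1.076
0.346 * -53 = -18.338
0.385 * 161 = 61.985
EU = 1.076 + -18.338 + 61.985
= 44.72


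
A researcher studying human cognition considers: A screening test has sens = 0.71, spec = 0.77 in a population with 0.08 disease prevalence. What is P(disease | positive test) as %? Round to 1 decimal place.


PPV = (sens * prev) / (sens * prev + (1-spec) * (1-prev))
Numerator = 0.71 * 0.08 = 0.0568
P(positive and no disease) = (1 - spec) * (1 - prev) = (1 - 0.77) * (1 - 0.08) = 0.2116
Denominator = 0.0568 + 0.2116 = 0.2684
PPV = 0.0568 / 0.2684 = 0.211624
As percentage = 21.2


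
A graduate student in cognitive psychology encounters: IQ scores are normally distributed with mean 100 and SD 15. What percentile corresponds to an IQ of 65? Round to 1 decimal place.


z = (IQ - mean) / SD
z = (65 - 100) / 15 = -2.3333
Percentile = Phi(-2.3333) * 100
Phi(-2.3333) = 0.009816
= 1.0


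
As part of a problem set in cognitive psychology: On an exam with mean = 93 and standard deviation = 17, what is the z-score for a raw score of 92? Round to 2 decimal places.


z = (X - mu) / sigma
= (92 - 93) / 17
= -1 / 17
= -0.06


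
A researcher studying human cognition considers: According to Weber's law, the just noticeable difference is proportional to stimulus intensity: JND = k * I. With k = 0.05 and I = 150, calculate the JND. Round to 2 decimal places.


JND = k * I
JND = 0.05 * 150
= 7.50


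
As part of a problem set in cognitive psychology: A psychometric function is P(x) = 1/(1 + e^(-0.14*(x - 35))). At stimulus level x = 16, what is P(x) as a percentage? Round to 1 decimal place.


P(x) = 1/(1 + e^(-0.14*(16 - 35)))
Exponent = -0.14 * -19 = 2.66
e^(2.66) = 14.296289
P = 1/(1 + 14.296289) = 0.065375
Percentage = 6.5


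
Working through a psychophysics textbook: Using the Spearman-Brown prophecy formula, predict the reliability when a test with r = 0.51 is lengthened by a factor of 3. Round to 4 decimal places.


r_new = n*r / (1 + (n-1)*r)
Numerator = 3 * 0.51 = 1.53
Denominator = 1 + 2 * 0.51 = 2.02
r_new = 1.53 / 2.02
= 0.7574


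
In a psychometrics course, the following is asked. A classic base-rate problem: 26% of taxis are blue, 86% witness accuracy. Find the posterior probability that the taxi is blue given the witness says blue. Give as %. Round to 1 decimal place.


P(blue | says blue) = P(says blue | blue)*P(blue) / [P(says blue | blue)*P(blue) + P(says blue | not blue)*P(not blue)]
Numerator = 0.86 * 0.26 = 0.2236
False identification = 0.14 * 0.74 = 0.1036
P = 0.2236 / (0.2236 + 0.1036)
= 0.2236 / 0.3272
As percentage = 68.3


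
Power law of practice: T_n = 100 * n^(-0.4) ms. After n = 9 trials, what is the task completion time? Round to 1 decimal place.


T_n = 100 * 9^(-0.4)
9^(-0.4) = 0.415244
T_n = 100 * 0.415244
= 41.5 ms


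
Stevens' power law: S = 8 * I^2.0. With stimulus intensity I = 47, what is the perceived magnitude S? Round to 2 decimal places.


S = 8 * 47^2.0
47^2.0 = 2209.0
S = 8 * 2209.0
= 17672.00


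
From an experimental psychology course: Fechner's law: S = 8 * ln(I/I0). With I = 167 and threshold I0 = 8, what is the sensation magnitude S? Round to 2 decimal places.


S = 8 * ln(167/8)
I/I0 = 20.875
ln(20.875) = 3.0386
S = 8 * 3.0386
= 24.31


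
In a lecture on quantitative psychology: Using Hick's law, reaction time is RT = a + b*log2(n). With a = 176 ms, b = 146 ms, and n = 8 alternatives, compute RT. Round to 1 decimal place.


RT = 176 + 146 * log2(8)
log2(8) = 3.0
RT = 176 + 146 * 3.0
= 176 + 438.0
= 614.0 ms


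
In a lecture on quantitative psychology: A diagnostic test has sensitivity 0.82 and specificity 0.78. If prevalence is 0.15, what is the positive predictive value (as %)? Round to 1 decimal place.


PPV = (sens * prev) / (sens * prev + (1-spec) * (1-prev))
Numerator = 0.82 * 0.15 = 0.123
P(positive and no disease) = (1 - spec) * (1 - prev) = (1 - 0.78) * (1 - 0.15) = 0.187
Denominator = 0.123 + 0.187 = 0.31
PPV = 0.123 / 0.31 = 0.396774
As percentage = 39.7


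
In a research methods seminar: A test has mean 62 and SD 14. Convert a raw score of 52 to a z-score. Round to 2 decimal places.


z = (X - mu) / sigma
= (52 - 62) / 14
= -10 / 14
= -0.71


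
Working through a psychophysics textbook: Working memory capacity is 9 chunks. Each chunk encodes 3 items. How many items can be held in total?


Total items = chunks * items_per_chunk
= 9 * 3
= 27


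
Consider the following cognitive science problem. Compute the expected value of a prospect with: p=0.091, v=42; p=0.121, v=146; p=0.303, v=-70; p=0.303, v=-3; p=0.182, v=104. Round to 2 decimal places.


EU = sum(p_i * v_i)
0.091 * 42 = 3.822
0.121 * 146 = 17.666
0.303 * -70 = -21.21
0.303 * -3 = -0.909
0.182 * 104 = 18.928
EU = 3.822 + 17.666 + -21.21 + -0.909 + 18.928
= 18.30


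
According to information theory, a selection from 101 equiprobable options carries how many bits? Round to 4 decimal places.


H = log2(n)
H = log2(101)
= 6.6582


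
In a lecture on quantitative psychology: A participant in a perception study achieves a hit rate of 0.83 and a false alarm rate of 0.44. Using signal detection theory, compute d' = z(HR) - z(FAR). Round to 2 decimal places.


d' = z(HR) - z(FAR)
z(0.83) = 0.9542
z(0.44) = -0.151
d' = 0.9542 - -0.151
= 1.11


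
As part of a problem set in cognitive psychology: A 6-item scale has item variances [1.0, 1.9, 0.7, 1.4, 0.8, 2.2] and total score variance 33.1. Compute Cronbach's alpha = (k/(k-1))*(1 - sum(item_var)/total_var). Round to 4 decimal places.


alpha = (k/(k-1)) * (1 - sum(s_i^2)/s_total^2)
sum(item variances) = 8.0
k/(k-1) = 6/5 = 1.2
1 - 8.0/33.1 = 1 - 0.241692 = 0.758308
alpha = 1.2 * 0.758308
= 0.9100


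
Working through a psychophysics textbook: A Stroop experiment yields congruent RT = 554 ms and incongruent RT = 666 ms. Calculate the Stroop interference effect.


Stroop effect = RT(incongruent) - RT(congruent)
= 666 - 554
= 112 ms


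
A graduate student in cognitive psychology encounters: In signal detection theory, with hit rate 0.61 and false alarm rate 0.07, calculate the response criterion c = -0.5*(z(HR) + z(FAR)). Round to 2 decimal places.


c = -0.5 * (z(HR) + z(FAR))
z(0.61) = 0.2793
z(0.07) = -1.4758
c = -0.5 * (0.2793 + -1.4758)
= -0.5 * -1.1965
= 0.60


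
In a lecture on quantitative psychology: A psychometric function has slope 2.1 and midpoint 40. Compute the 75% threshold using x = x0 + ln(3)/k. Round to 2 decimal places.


At P = 0.75: 0.75 = 1/(1 + e^(-k*(x-x0)))
Solving: e^(-k*(x-x0)) = 1/3
x = x0 + ln(3)/k
ln(3) = 1.0986
x = 40 + 1.0986/2.1
= 40 + 0.5231
= 40.52


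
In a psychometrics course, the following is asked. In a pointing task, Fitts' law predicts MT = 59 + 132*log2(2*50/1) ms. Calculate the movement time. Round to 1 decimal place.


MT = 59 + 132 * log2(2*50/1)
2D/W = 100.0
log2(100.0) = 6.6439
MT = 59 + 132 * 6.6439
= 936.0 ms


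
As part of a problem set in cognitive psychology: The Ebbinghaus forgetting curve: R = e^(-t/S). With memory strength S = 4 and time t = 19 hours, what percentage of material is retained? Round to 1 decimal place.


R = e^(-t/S)
-t/S = -19/4 = -4.75
R = e^(-4.75) = 0.008652
Percentage = 0.008652 * 100
= 0.9


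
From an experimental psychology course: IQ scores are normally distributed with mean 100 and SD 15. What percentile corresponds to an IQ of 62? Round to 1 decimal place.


z = (IQ - mean) / SD
z = (62 - 100) / 15 = -2.5333
Percentile = Phi(-2.5333) * 100
Phi(-2.5333) = 0.00565
= 0.6


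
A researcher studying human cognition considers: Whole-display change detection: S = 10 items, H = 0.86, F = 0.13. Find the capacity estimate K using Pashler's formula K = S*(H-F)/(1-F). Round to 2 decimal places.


K = S * (H - F) / (1 - F)
H - F = 0.73
1 - F = 0.87
K = 10 * 0.73 / 0.87
= 8.39


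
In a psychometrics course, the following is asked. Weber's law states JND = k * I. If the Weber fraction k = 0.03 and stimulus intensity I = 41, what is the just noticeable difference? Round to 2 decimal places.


JND = k * I
JND = 0.03 * 41
= 1.23


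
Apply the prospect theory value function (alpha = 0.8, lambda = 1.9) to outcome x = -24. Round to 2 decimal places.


Since x = -24 < 0, use v(x) = -lambda*(-x)^alpha
(-x) = 24
24^0.8 = 12.7107
v(-24) = -1.9 * 12.7107
= -24.15


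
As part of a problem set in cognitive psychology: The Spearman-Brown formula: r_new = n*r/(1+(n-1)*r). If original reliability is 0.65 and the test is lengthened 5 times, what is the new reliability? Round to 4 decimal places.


r_new = n*r / (1 + (n-1)*r)
Numerator = 5 * 0.65 = 3.25
Denominator = 1 + 4 * 0.65 = 3.6
r_new = 3.25 / 3.6
= 0.9028


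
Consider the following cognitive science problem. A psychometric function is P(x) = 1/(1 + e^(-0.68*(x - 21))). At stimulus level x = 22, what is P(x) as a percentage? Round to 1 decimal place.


P(x) = 1/(1 + e^(-0.68*(22 - 21)))
Exponent = -0.68 * 1 = -0.68
e^(-0.68) = 0.506617
P = 1/(1 + 0.506617) = 0.663739
Percentage = 66.4


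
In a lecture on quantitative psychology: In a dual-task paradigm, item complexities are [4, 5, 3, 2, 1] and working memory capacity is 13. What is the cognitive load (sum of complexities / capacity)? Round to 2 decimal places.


Total complexity = 4 + 5 + 3 + 2 + 1 = 15
Load = total / capacity = 15 / 13
= 1.15


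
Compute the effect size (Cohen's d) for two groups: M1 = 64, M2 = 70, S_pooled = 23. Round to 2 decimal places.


Cohen's d = (M1 - M2) / S_pooled
= (64 - 70) / 23
= -6 / 23
= -0.26


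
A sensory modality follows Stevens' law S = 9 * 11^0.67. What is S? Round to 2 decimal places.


S = 9 * 11^0.67
11^0.67 = 4.9858
S = 9 * 4.9858
= 44.87


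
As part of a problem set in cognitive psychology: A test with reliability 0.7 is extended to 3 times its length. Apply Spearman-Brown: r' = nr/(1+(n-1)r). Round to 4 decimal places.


r_new = n*r / (1 + (n-1)*r)
Numerator = 3 * 0.7 = 2.1
Denominator = 1 + 2 * 0.7 = 2.4
r_new = 2.1 / 2.4
= 0.8750


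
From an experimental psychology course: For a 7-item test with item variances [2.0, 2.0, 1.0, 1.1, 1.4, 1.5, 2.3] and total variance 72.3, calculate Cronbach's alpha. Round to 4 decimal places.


alpha = (k/(k-1)) * (1 - sum(s_i^2)/s_total^2)
sum(item variances) = 11.3
k/(k-1) = 7/6 = 1.166667
1 - 11.3/72.3 = 1 - 0.156293 = 0.843707
alpha = 1.166667 * 0.843707
= 0.9843


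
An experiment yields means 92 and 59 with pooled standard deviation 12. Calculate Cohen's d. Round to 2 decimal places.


Cohen's d = (M1 - M2) / S_pooled
= (92 - 59) / 12
= 33 / 12
= 2.75


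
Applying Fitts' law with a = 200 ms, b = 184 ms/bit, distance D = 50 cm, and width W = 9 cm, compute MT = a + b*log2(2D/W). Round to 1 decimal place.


MT = 200 + 184 * log2(2*50/9)
2D/W = 11.111111
log2(11.111111) = 3.4739
MT = 200 + 184 * 3.4739
= 839.2 ms


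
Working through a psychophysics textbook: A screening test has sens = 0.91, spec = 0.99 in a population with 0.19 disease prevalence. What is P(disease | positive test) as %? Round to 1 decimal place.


PPV = (sens * prev) / (sens * prev + (1-spec) * (1-prev))
Numerator = 0.91 * 0.19 = 0.1729
P(positive and no disease) = (1 - spec) * (1 - prev) = (1 - 0.99) * (1 - 0.19) = 0.0081
Denominator = 0.1729 + 0.0081 = 0.181
PPV = 0.1729 / 0.181 = 0.955249
As percentage = 95.5


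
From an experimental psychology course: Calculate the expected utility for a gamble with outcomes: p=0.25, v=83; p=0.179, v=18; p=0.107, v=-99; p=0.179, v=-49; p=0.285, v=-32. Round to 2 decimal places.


EU = sum(p_i * v_i)
0.25 * 83 = 20.75
0.179 * 18 = 3.222
0.107 * -99 = -10.593
0.179 * -49 = -8.771
0.285 * -32 = -9.12
EU = 20.75 + 3.222 + -10.593 + -8.771 + -9.12
= -4.51


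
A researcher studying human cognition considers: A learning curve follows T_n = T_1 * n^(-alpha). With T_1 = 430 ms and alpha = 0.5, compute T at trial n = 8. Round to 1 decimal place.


T_n = 430 * 8^(-0.5)
8^(-0.5) = 0.353553
T_n = 430 * 0.353553
= 152.0 ms


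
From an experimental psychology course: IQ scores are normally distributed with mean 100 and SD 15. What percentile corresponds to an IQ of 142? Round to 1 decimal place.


z = (IQ - mean) / SD
z = (142 - 100) / 15 = 2.8
Percentile = Phi(2.8) * 100
Phi(2.8) = 0.997445
= 99.7


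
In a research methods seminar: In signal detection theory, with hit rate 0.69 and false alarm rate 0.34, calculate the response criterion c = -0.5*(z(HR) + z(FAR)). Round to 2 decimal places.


c = -0.5 * (z(HR) + z(FAR))
z(0.69) = 0.4959
z(0.34) = -0.4125
c = -0.5 * (0.4959 + -0.4125)
= -0.5 * 0.0834
= -0.04


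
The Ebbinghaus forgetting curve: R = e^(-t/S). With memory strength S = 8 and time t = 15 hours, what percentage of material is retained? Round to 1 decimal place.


R = e^(-t/S)
-t/S = -15/8 = -1.875
R = e^(-1.875) = 0.153355
Percentage = 0.153355 * 100
= 15.3


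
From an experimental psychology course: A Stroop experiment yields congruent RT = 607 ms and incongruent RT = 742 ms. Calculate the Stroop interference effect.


Stroop effect = RT(incongruent) - RT(congruent)
= 742 - 607
= 135 ms


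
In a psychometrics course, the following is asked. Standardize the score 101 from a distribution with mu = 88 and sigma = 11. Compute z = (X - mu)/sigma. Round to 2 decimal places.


z = (X - mu) / sigma
= (101 - 88) / 11
= 13 / 11
= 1.18


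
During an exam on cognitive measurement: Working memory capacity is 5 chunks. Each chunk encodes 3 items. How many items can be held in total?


Total items = chunks * items_per_chunk
= 5 * 3
= 15


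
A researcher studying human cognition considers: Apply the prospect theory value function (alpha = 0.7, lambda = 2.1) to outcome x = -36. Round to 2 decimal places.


Since x = -36 < 0, use v(x) = -lambda*(-x)^alpha
(-x) = 36
36^0.7 = 12.286
v(-36) = -2.1 * 12.286
= -25.80
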